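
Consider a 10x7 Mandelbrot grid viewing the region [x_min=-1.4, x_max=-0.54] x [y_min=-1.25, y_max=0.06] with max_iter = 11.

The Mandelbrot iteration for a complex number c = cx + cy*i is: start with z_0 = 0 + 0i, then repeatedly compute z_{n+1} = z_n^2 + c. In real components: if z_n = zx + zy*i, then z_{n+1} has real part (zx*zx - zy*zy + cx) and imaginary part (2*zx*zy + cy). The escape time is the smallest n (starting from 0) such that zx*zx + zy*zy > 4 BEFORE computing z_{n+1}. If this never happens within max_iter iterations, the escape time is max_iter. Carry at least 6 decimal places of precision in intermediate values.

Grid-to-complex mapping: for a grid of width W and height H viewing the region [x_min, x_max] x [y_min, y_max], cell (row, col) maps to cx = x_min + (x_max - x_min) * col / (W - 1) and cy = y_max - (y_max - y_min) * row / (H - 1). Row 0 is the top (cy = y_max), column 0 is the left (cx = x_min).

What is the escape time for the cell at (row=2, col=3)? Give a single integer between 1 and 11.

Answer: 7

Derivation:
z_0 = 0 + 0i, c = -1.1133 + -0.3767i
Iter 1: z = -1.1133 + -0.3767i, |z|^2 = 1.3814
Iter 2: z = -0.0157 + 0.4620i, |z|^2 = 0.2137
Iter 3: z = -1.3266 + -0.3912i, |z|^2 = 1.9128
Iter 4: z = 0.4934 + 0.6612i, |z|^2 = 0.6806
Iter 5: z = -1.3070 + 0.2758i, |z|^2 = 1.7843
Iter 6: z = 0.5188 + -1.0977i, |z|^2 = 1.4742
Iter 7: z = -2.0491 + -1.5157i, |z|^2 = 6.4963
Escaped at iteration 7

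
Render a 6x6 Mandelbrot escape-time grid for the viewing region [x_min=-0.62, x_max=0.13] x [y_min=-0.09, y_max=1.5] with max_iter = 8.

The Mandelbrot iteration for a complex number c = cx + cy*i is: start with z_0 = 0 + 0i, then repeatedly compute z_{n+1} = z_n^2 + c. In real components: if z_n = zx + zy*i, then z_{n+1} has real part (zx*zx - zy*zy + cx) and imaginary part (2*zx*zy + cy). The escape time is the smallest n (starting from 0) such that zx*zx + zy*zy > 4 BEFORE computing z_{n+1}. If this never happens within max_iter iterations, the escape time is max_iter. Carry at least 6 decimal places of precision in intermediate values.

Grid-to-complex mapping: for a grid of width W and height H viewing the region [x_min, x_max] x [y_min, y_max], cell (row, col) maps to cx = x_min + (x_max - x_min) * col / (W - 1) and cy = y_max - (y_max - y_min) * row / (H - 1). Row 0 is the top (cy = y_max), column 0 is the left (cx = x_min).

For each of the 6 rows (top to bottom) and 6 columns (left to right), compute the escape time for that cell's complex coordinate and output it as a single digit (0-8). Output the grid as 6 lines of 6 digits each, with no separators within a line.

Answer: 222222
333333
456885
888888
888888
888888

Derivation:
(row=0, col=0): c = -0.6200 + 1.5000i → escape time 2
(row=0, col=1): c = -0.4700 + 1.5000i → escape time 2
(row=0, col=2): c = -0.3200 + 1.5000i → escape time 2
(row=0, col=3): c = -0.1700 + 1.5000i → escape time 2
(row=0, col=4): c = -0.0200 + 1.5000i → escape time 2
(row=0, col=5): c = 0.1300 + 1.5000i → escape time 2
(row=1, col=0): c = -0.6200 + 1.1820i → escape time 3
(row=1, col=1): c = -0.4700 + 1.1820i → escape time 3
(row=1, col=2): c = -0.3200 + 1.1820i → escape time 3
(row=1, col=3): c = -0.1700 + 1.1820i → escape time 3
(row=1, col=4): c = -0.0200 + 1.1820i → escape time 3
(row=1, col=5): c = 0.1300 + 1.1820i → escape time 3
(row=2, col=0): c = -0.6200 + 0.8640i → escape time 4
(row=2, col=1): c = -0.4700 + 0.8640i → escape time 5
(row=2, col=2): c = -0.3200 + 0.8640i → escape time 6
(row=2, col=3): c = -0.1700 + 0.8640i → escape time 8
(row=2, col=4): c = -0.0200 + 0.8640i → escape time 8
(row=2, col=5): c = 0.1300 + 0.8640i → escape time 5
(row=3, col=0): c = -0.6200 + 0.5460i → escape time 8
(row=3, col=1): c = -0.4700 + 0.5460i → escape time 8
(row=3, col=2): c = -0.3200 + 0.5460i → escape time 8
(row=3, col=3): c = -0.1700 + 0.5460i → escape time 8
(row=3, col=4): c = -0.0200 + 0.5460i → escape time 8
(row=3, col=5): c = 0.1300 + 0.5460i → escape time 8
(row=4, col=0): c = -0.6200 + 0.2280i → escape time 8
(row=4, col=1): c = -0.4700 + 0.2280i → escape time 8
(row=4, col=2): c = -0.3200 + 0.2280i → escape time 8
(row=4, col=3): c = -0.1700 + 0.2280i → escape time 8
(row=4, col=4): c = -0.0200 + 0.2280i → escape time 8
(row=4, col=5): c = 0.1300 + 0.2280i → escape time 8
(row=5, col=0): c = -0.6200 + -0.0900i → escape time 8
(row=5, col=1): c = -0.4700 + -0.0900i → escape time 8
(row=5, col=2): c = -0.3200 + -0.0900i → escape time 8
(row=5, col=3): c = -0.1700 + -0.0900i → escape time 8
(row=5, col=4): c = -0.0200 + -0.0900i → escape time 8
(row=5, col=5): c = 0.1300 + -0.0900i → escape time 8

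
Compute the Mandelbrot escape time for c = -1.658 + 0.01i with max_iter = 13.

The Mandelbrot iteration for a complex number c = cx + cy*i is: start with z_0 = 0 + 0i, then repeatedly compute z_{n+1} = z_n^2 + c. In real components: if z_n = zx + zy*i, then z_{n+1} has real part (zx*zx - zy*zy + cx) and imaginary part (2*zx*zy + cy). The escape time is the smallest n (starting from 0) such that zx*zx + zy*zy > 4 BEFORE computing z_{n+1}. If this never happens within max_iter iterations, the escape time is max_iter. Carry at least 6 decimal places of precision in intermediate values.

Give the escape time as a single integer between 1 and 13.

z_0 = 0 + 0i, c = -1.6580 + 0.0100i
Iter 1: z = -1.6580 + 0.0100i, |z|^2 = 2.7491
Iter 2: z = 1.0909 + -0.0232i, |z|^2 = 1.1905
Iter 3: z = -0.4686 + -0.0405i, |z|^2 = 0.2212
Iter 4: z = -1.4401 + 0.0480i, |z|^2 = 2.0762
Iter 5: z = 0.4136 + -0.1282i, |z|^2 = 0.1875
Iter 6: z = -1.5034 + -0.0960i, |z|^2 = 2.2694
Iter 7: z = 0.5929 + 0.2988i, |z|^2 = 0.4408
Iter 8: z = -1.3957 + 0.3643i, |z|^2 = 2.0807
Iter 9: z = 0.1573 + -1.0069i, |z|^2 = 1.0385
Iter 10: z = -2.6470 + -0.3068i, |z|^2 = 7.1008
Escaped at iteration 10

Answer: 10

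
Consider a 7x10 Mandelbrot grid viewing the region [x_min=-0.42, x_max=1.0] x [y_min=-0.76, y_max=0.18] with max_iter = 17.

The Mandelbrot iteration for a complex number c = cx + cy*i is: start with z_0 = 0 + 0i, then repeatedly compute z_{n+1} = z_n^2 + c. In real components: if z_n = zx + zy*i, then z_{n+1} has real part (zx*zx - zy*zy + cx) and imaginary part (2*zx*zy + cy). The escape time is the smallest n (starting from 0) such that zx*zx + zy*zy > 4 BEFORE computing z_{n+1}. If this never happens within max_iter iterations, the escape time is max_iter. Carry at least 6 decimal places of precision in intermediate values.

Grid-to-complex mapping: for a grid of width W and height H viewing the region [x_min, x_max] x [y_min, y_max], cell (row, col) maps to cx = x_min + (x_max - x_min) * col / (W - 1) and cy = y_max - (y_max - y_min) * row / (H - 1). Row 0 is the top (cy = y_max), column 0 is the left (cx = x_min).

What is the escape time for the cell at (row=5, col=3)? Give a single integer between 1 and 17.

Answer: 17

Derivation:
z_0 = 0 + 0i, c = 0.2900 + -0.3422i
Iter 1: z = 0.2900 + -0.3422i, |z|^2 = 0.2012
Iter 2: z = 0.2570 + -0.5407i, |z|^2 = 0.3584
Iter 3: z = 0.0637 + -0.6201i, |z|^2 = 0.3886
Iter 4: z = -0.0905 + -0.4212i, |z|^2 = 0.1856
Iter 5: z = 0.1208 + -0.2660i, |z|^2 = 0.0853
Iter 6: z = 0.2338 + -0.4065i, |z|^2 = 0.2199
Iter 7: z = 0.1795 + -0.5323i, |z|^2 = 0.3156
Iter 8: z = 0.0388 + -0.5333i, |z|^2 = 0.2859
Iter 9: z = 0.0071 + -0.3836i, |z|^2 = 0.1472
Iter 10: z = 0.1429 + -0.3477i, |z|^2 = 0.1413
Iter 11: z = 0.1895 + -0.4416i, |z|^2 = 0.2309
Iter 12: z = 0.1309 + -0.5096i, |z|^2 = 0.2768
Iter 13: z = 0.0474 + -0.4757i, |z|^2 = 0.2285
Iter 14: z = 0.0660 + -0.3874i, |z|^2 = 0.1544
Iter 15: z = 0.1443 + -0.3933i, |z|^2 = 0.1755
Iter 16: z = 0.1561 + -0.4557i, |z|^2 = 0.2321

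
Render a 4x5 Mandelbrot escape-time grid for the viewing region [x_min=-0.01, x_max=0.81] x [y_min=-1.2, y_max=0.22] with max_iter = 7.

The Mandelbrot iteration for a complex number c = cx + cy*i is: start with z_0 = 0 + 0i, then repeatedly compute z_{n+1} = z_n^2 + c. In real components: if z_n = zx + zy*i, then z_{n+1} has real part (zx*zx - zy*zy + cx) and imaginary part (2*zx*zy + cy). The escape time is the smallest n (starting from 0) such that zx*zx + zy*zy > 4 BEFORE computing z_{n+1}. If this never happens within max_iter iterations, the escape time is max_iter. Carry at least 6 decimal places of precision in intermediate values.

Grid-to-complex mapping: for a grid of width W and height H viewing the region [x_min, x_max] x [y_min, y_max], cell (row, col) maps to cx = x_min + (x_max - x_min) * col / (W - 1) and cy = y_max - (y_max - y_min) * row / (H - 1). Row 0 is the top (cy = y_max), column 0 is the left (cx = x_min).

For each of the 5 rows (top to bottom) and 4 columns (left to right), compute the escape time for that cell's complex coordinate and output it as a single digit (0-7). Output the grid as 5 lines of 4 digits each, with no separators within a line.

(row=0, col=0): c = -0.0100 + 0.2200i → escape time 7
(row=0, col=1): c = 0.2633 + 0.2200i → escape time 7
(row=0, col=2): c = 0.5367 + 0.2200i → escape time 4
(row=0, col=3): c = 0.8100 + 0.2200i → escape time 3
(row=1, col=0): c = -0.0100 + -0.1350i → escape time 7
(row=1, col=1): c = 0.2633 + -0.1350i → escape time 7
(row=1, col=2): c = 0.5367 + -0.1350i → escape time 4
(row=1, col=3): c = 0.8100 + -0.1350i → escape time 3
(row=2, col=0): c = -0.0100 + -0.4900i → escape time 7
(row=2, col=1): c = 0.2633 + -0.4900i → escape time 7
(row=2, col=2): c = 0.5367 + -0.4900i → escape time 4
(row=2, col=3): c = 0.8100 + -0.4900i → escape time 3
(row=3, col=0): c = -0.0100 + -0.8450i → escape time 7
(row=3, col=1): c = 0.2633 + -0.8450i → escape time 4
(row=3, col=2): c = 0.5367 + -0.8450i → escape time 3
(row=3, col=3): c = 0.8100 + -0.8450i → escape time 2
(row=4, col=0): c = -0.0100 + -1.2000i → escape time 3
(row=4, col=1): c = 0.2633 + -1.2000i → escape time 2
(row=4, col=2): c = 0.5367 + -1.2000i → escape time 2
(row=4, col=3): c = 0.8100 + -1.2000i → escape time 2

Answer: 7743
7743
7743
7432
3222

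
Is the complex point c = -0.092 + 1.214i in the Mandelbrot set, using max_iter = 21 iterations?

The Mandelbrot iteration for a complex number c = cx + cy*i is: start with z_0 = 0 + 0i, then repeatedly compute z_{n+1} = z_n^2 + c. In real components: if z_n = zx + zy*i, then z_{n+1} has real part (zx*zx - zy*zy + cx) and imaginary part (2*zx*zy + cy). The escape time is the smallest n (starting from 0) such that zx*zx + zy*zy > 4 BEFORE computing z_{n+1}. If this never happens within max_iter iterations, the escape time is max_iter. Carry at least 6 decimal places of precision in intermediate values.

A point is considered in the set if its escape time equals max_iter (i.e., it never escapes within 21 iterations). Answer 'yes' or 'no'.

z_0 = 0 + 0i, c = -0.0920 + 1.2140i
Iter 1: z = -0.0920 + 1.2140i, |z|^2 = 1.4823
Iter 2: z = -1.5573 + 0.9906i, |z|^2 = 3.4066
Iter 3: z = 1.3519 + -1.8715i, |z|^2 = 5.3301
Escaped at iteration 3

Answer: no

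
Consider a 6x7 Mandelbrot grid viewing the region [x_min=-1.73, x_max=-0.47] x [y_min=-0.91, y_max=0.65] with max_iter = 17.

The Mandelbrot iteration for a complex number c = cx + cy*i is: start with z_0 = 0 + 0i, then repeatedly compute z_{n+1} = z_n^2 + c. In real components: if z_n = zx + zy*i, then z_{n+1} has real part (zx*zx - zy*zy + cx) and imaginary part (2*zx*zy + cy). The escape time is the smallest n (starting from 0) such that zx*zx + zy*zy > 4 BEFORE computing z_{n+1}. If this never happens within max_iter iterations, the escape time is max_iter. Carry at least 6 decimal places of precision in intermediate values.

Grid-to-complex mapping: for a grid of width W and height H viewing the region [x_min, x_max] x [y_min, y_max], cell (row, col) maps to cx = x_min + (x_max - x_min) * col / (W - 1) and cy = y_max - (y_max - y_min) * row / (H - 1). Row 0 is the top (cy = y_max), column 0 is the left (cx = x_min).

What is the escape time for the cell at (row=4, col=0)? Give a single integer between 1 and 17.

Answer: 3

Derivation:
z_0 = 0 + 0i, c = -1.7300 + -0.3900i
Iter 1: z = -1.7300 + -0.3900i, |z|^2 = 3.1450
Iter 2: z = 1.1108 + 0.9594i, |z|^2 = 2.1543
Iter 3: z = -1.4166 + 1.7414i, |z|^2 = 5.0392
Escaped at iteration 3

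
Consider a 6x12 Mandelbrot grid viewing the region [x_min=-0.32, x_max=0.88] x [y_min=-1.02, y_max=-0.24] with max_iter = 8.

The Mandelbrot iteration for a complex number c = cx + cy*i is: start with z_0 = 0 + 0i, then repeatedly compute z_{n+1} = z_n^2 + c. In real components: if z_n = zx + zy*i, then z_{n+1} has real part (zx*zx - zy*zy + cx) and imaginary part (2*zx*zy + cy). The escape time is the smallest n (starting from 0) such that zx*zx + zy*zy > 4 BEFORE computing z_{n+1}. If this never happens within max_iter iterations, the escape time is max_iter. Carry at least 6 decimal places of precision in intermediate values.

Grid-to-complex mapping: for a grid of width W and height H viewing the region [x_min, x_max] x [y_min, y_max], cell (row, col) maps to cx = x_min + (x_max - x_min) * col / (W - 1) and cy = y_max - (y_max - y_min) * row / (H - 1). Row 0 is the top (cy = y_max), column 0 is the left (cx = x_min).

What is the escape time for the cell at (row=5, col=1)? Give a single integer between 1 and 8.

Answer: 8

Derivation:
z_0 = 0 + 0i, c = -0.0800 + -0.5945i
Iter 1: z = -0.0800 + -0.5945i, |z|^2 = 0.3599
Iter 2: z = -0.4271 + -0.4994i, |z|^2 = 0.4318
Iter 3: z = -0.1470 + -0.1680i, |z|^2 = 0.0498
Iter 4: z = -0.0866 + -0.5452i, |z|^2 = 0.3047
Iter 5: z = -0.3697 + -0.5001i, |z|^2 = 0.3868
Iter 6: z = -0.1934 + -0.2248i, |z|^2 = 0.0879
Iter 7: z = -0.0931 + -0.5076i, |z|^2 = 0.2663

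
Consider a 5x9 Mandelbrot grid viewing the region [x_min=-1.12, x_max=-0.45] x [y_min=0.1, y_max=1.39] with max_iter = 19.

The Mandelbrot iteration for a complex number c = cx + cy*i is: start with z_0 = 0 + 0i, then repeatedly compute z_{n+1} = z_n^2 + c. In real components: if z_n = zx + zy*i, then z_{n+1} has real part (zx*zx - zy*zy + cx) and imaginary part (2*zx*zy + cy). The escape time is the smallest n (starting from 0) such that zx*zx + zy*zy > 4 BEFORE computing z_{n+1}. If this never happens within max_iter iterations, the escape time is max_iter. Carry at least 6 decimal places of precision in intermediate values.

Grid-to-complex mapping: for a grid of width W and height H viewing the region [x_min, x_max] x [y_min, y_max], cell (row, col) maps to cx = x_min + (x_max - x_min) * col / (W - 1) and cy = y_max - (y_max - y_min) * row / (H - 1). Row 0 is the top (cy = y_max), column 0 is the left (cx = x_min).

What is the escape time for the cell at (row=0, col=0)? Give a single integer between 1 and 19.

z_0 = 0 + 0i, c = -1.1200 + 1.3900i
Iter 1: z = -1.1200 + 1.3900i, |z|^2 = 3.1865
Iter 2: z = -1.7977 + -1.7236i, |z|^2 = 6.2025
Escaped at iteration 2

Answer: 2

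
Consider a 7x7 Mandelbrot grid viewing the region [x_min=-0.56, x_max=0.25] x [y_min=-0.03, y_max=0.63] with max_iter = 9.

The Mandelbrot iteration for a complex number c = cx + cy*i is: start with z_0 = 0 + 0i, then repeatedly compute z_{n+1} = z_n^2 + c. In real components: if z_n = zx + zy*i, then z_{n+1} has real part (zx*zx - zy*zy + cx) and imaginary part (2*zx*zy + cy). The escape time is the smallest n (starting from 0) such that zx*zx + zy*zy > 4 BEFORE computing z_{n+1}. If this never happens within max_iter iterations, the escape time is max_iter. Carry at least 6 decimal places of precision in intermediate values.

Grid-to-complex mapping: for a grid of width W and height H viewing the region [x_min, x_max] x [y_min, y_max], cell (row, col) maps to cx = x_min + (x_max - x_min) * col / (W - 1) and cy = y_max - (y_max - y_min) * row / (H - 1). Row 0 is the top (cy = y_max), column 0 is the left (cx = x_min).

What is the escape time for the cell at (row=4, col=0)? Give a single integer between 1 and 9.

Answer: 9

Derivation:
z_0 = 0 + 0i, c = -0.5600 + 0.1900i
Iter 1: z = -0.5600 + 0.1900i, |z|^2 = 0.3497
Iter 2: z = -0.2825 + -0.0228i, |z|^2 = 0.0803
Iter 3: z = -0.4807 + 0.2029i, |z|^2 = 0.2722
Iter 4: z = -0.3701 + -0.0051i, |z|^2 = 0.1370
Iter 5: z = -0.4231 + 0.1937i, |z|^2 = 0.2165
Iter 6: z = -0.4185 + 0.0261i, |z|^2 = 0.1759
Iter 7: z = -0.3855 + 0.1682i, |z|^2 = 0.1769
Iter 8: z = -0.4397 + 0.0603i, |z|^2 = 0.1970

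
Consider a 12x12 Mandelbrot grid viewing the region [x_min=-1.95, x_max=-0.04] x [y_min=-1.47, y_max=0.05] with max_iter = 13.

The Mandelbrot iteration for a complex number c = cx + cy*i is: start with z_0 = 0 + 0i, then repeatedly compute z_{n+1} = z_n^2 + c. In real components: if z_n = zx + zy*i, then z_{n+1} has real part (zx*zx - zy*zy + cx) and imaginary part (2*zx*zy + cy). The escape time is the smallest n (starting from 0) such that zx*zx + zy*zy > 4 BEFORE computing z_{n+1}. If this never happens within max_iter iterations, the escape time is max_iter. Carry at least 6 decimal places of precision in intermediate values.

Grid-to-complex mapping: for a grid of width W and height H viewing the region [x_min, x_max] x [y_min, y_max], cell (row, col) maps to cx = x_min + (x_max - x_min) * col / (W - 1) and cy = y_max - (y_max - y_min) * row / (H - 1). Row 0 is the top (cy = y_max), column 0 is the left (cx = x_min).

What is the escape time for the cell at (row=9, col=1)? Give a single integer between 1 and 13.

z_0 = 0 + 0i, c = -1.7764 + -1.1936i
Iter 1: z = -1.7764 + -1.1936i, |z|^2 = 4.5802
Escaped at iteration 1

Answer: 1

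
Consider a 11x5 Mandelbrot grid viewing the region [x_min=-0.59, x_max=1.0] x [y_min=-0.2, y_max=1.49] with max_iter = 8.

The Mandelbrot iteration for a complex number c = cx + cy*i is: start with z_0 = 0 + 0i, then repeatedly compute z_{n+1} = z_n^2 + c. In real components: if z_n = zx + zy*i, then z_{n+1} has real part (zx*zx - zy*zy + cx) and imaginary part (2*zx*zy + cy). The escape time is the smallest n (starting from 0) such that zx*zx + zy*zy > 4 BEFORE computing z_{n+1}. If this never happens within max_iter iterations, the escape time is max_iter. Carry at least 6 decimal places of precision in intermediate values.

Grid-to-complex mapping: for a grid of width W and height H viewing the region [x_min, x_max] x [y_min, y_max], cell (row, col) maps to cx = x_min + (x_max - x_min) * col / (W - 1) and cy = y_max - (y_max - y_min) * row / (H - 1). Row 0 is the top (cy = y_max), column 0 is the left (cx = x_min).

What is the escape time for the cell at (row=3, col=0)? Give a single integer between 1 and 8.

Answer: 8

Derivation:
z_0 = 0 + 0i, c = -0.5900 + 0.2225i
Iter 1: z = -0.5900 + 0.2225i, |z|^2 = 0.3976
Iter 2: z = -0.2914 + -0.0400i, |z|^2 = 0.0865
Iter 3: z = -0.5067 + 0.2458i, |z|^2 = 0.3172
Iter 4: z = -0.3937 + -0.0266i, |z|^2 = 0.1557
Iter 5: z = -0.4357 + 0.2435i, |z|^2 = 0.2491
Iter 6: z = -0.4594 + 0.0103i, |z|^2 = 0.2112
Iter 7: z = -0.3790 + 0.2130i, |z|^2 = 0.1890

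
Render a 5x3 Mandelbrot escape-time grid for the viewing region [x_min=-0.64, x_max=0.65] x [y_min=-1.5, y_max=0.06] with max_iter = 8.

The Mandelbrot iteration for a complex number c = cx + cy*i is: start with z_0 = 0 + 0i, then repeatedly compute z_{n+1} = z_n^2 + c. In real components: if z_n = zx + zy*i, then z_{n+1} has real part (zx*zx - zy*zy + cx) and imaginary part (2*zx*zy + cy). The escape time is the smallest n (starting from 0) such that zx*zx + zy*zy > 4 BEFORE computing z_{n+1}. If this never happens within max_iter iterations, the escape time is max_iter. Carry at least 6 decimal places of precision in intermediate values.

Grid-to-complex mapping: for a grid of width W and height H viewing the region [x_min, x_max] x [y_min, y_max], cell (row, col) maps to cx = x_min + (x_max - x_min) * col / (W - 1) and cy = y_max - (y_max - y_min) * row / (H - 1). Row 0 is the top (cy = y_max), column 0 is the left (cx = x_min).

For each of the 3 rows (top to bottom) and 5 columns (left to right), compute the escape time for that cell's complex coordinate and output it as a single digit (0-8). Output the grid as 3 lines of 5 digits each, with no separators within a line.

Answer: 88884
58863
22222

Derivation:
(row=0, col=0): c = -0.6400 + 0.0600i → escape time 8
(row=0, col=1): c = -0.3175 + 0.0600i → escape time 8
(row=0, col=2): c = 0.0050 + 0.0600i → escape time 8
(row=0, col=3): c = 0.3275 + 0.0600i → escape time 8
(row=0, col=4): c = 0.6500 + 0.0600i → escape time 4
(row=1, col=0): c = -0.6400 + -0.7200i → escape time 5
(row=1, col=1): c = -0.3175 + -0.7200i → escape time 8
(row=1, col=2): c = 0.0050 + -0.7200i → escape time 8
(row=1, col=3): c = 0.3275 + -0.7200i → escape time 6
(row=1, col=4): c = 0.6500 + -0.7200i → escape time 3
(row=2, col=0): c = -0.6400 + -1.5000i → escape time 2
(row=2, col=1): c = -0.3175 + -1.5000i → escape time 2
(row=2, col=2): c = 0.0050 + -1.5000i → escape time 2
(row=2, col=3): c = 0.3275 + -1.5000i → escape time 2
(row=2, col=4): c = 0.6500 + -1.5000i → escape time 2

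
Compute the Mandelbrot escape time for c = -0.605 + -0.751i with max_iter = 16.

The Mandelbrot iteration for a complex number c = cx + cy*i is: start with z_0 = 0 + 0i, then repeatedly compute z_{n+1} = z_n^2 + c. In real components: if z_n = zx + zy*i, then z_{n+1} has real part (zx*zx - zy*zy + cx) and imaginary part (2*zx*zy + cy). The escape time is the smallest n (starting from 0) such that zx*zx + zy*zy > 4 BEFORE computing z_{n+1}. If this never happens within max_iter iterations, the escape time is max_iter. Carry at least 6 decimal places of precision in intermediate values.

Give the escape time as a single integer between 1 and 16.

Answer: 5

Derivation:
z_0 = 0 + 0i, c = -0.6050 + -0.7510i
Iter 1: z = -0.6050 + -0.7510i, |z|^2 = 0.9300
Iter 2: z = -0.8030 + 0.1577i, |z|^2 = 0.6696
Iter 3: z = 0.0149 + -1.0043i, |z|^2 = 1.0088
Iter 4: z = -1.6133 + -0.7809i, |z|^2 = 3.2127
Iter 5: z = 1.3880 + 1.7688i, |z|^2 = 5.0553
Escaped at iteration 5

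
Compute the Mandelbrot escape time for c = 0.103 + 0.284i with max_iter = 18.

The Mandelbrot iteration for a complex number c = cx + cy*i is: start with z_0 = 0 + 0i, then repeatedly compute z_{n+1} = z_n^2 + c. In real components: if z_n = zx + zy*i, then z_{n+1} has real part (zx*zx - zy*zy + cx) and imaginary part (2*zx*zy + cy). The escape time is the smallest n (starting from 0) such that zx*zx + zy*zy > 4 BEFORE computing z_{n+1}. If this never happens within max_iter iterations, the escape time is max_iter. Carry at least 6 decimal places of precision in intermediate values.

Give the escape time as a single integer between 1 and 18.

z_0 = 0 + 0i, c = 0.1030 + 0.2840i
Iter 1: z = 0.1030 + 0.2840i, |z|^2 = 0.0913
Iter 2: z = 0.0330 + 0.3425i, |z|^2 = 0.1184
Iter 3: z = -0.0132 + 0.3066i, |z|^2 = 0.0942
Iter 4: z = 0.0092 + 0.2759i, |z|^2 = 0.0762
Iter 5: z = 0.0270 + 0.2891i, |z|^2 = 0.0843
Iter 6: z = 0.0202 + 0.2996i, |z|^2 = 0.0902
Iter 7: z = 0.0137 + 0.2961i, |z|^2 = 0.0879
Iter 8: z = 0.0155 + 0.2921i, |z|^2 = 0.0856
Iter 9: z = 0.0179 + 0.2931i, |z|^2 = 0.0862
Iter 10: z = 0.0174 + 0.2945i, |z|^2 = 0.0870
Iter 11: z = 0.0166 + 0.2943i, |z|^2 = 0.0869
Iter 12: z = 0.0167 + 0.2938i, |z|^2 = 0.0866
Iter 13: z = 0.0170 + 0.2938i, |z|^2 = 0.0866
Iter 14: z = 0.0170 + 0.2940i, |z|^2 = 0.0867
Iter 15: z = 0.0169 + 0.2940i, |z|^2 = 0.0867
Iter 16: z = 0.0169 + 0.2939i, |z|^2 = 0.0867
Iter 17: z = 0.0169 + 0.2939i, |z|^2 = 0.0867

Answer: 18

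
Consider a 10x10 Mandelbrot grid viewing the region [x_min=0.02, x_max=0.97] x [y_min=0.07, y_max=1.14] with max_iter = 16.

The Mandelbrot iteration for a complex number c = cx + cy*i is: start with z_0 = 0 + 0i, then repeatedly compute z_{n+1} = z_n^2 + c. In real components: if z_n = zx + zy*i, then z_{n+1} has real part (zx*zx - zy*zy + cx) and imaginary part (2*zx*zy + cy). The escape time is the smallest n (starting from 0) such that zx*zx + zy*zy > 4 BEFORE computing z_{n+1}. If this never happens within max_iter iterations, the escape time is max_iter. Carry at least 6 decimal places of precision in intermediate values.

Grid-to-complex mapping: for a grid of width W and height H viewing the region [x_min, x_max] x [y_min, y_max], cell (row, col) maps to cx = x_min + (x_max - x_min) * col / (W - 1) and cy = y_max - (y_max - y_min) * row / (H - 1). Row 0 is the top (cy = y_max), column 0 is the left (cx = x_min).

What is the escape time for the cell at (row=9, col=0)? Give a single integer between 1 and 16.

Answer: 16

Derivation:
z_0 = 0 + 0i, c = 0.0200 + 0.0700i
Iter 1: z = 0.0200 + 0.0700i, |z|^2 = 0.0053
Iter 2: z = 0.0155 + 0.0728i, |z|^2 = 0.0055
Iter 3: z = 0.0149 + 0.0723i, |z|^2 = 0.0054
Iter 4: z = 0.0150 + 0.0722i, |z|^2 = 0.0054
Iter 5: z = 0.0150 + 0.0722i, |z|^2 = 0.0054
Iter 6: z = 0.0150 + 0.0722i, |z|^2 = 0.0054
Iter 7: z = 0.0150 + 0.0722i, |z|^2 = 0.0054
Iter 8: z = 0.0150 + 0.0722i, |z|^2 = 0.0054
Iter 9: z = 0.0150 + 0.0722i, |z|^2 = 0.0054
Iter 10: z = 0.0150 + 0.0722i, |z|^2 = 0.0054
Iter 11: z = 0.0150 + 0.0722i, |z|^2 = 0.0054
Iter 12: z = 0.0150 + 0.0722i, |z|^2 = 0.0054
Iter 13: z = 0.0150 + 0.0722i, |z|^2 = 0.0054
Iter 14: z = 0.0150 + 0.0722i, |z|^2 = 0.0054
Iter 15: z = 0.0150 + 0.0722i, |z|^2 = 0.0054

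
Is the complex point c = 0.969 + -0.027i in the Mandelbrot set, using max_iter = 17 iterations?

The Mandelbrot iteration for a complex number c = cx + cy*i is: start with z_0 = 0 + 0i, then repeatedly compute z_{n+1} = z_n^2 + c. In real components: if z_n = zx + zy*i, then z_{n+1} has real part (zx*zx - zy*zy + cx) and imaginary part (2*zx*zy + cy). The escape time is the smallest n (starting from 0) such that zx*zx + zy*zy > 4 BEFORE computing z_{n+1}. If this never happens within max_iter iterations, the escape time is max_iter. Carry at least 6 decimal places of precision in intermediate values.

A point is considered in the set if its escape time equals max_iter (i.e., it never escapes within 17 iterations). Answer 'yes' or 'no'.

z_0 = 0 + 0i, c = 0.9690 + -0.0270i
Iter 1: z = 0.9690 + -0.0270i, |z|^2 = 0.9397
Iter 2: z = 1.9072 + -0.0793i, |z|^2 = 3.6438
Iter 3: z = 4.6002 + -0.3296i, |z|^2 = 21.2708
Escaped at iteration 3

Answer: no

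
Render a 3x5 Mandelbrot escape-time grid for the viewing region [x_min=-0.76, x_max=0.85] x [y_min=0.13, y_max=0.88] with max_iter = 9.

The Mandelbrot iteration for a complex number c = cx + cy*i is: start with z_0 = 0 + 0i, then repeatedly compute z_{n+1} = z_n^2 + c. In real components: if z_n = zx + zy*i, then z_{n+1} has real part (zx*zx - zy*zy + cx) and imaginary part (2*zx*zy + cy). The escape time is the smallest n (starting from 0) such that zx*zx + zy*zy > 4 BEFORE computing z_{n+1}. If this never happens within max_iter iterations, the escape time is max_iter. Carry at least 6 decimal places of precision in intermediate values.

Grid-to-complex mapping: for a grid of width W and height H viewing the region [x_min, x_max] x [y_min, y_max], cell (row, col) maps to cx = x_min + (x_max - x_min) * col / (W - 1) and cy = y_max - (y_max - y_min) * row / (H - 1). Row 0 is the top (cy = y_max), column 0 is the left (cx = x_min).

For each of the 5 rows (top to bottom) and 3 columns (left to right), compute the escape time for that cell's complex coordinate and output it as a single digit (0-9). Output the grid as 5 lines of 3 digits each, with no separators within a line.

(row=0, col=0): c = -0.7600 + 0.8800i → escape time 4
(row=0, col=1): c = 0.0450 + 0.8800i → escape time 6
(row=0, col=2): c = 0.8500 + 0.8800i → escape time 2
(row=1, col=0): c = -0.7600 + 0.6925i → escape time 5
(row=1, col=1): c = 0.0450 + 0.6925i → escape time 9
(row=1, col=2): c = 0.8500 + 0.6925i → escape time 2
(row=2, col=0): c = -0.7600 + 0.5050i → escape time 6
(row=2, col=1): c = 0.0450 + 0.5050i → escape time 9
(row=2, col=2): c = 0.8500 + 0.5050i → escape time 3
(row=3, col=0): c = -0.7600 + 0.3175i → escape time 9
(row=3, col=1): c = 0.0450 + 0.3175i → escape time 9
(row=3, col=2): c = 0.8500 + 0.3175i → escape time 3
(row=4, col=0): c = -0.7600 + 0.1300i → escape time 9
(row=4, col=1): c = 0.0450 + 0.1300i → escape time 9
(row=4, col=2): c = 0.8500 + 0.1300i → escape time 3

Answer: 462
592
693
993
993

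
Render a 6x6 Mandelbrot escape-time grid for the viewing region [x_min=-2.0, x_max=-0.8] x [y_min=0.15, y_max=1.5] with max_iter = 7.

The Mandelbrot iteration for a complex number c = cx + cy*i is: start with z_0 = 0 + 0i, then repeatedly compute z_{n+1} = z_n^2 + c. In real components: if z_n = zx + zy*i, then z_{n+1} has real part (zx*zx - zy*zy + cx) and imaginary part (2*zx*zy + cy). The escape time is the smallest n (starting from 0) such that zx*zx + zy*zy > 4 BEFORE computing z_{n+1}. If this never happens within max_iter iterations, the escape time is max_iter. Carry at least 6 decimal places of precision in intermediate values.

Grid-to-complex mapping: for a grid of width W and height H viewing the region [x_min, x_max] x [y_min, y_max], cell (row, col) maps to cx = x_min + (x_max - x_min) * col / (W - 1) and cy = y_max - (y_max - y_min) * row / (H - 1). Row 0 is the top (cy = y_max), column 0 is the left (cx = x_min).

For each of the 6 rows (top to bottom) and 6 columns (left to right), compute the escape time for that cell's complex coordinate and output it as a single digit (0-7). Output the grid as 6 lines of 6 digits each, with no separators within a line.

Answer: 111222
112233
113333
133344
134767
146777

Derivation:
(row=0, col=0): c = -2.0000 + 1.5000i → escape time 1
(row=0, col=1): c = -1.7600 + 1.5000i → escape time 1
(row=0, col=2): c = -1.5200 + 1.5000i → escape time 1
(row=0, col=3): c = -1.2800 + 1.5000i → escape time 2
(row=0, col=4): c = -1.0400 + 1.5000i → escape time 2
(row=0, col=5): c = -0.8000 + 1.5000i → escape time 2
(row=1, col=0): c = -2.0000 + 1.2300i → escape time 1
(row=1, col=1): c = -1.7600 + 1.2300i → escape time 1
(row=1, col=2): c = -1.5200 + 1.2300i → escape time 2
(row=1, col=3): c = -1.2800 + 1.2300i → escape time 2
(row=1, col=4): c = -1.0400 + 1.2300i → escape time 3
(row=1, col=5): c = -0.8000 + 1.2300i → escape time 3
(row=2, col=0): c = -2.0000 + 0.9600i → escape time 1
(row=2, col=1): c = -1.7600 + 0.9600i → escape time 1
(row=2, col=2): c = -1.5200 + 0.9600i → escape time 3
(row=2, col=3): c = -1.2800 + 0.9600i → escape time 3
(row=2, col=4): c = -1.0400 + 0.9600i → escape time 3
(row=2, col=5): c = -0.8000 + 0.9600i → escape time 3
(row=3, col=0): c = -2.0000 + 0.6900i → escape time 1
(row=3, col=1): c = -1.7600 + 0.6900i → escape time 3
(row=3, col=2): c = -1.5200 + 0.6900i → escape time 3
(row=3, col=3): c = -1.2800 + 0.6900i → escape time 3
(row=3, col=4): c = -1.0400 + 0.6900i → escape time 4
(row=3, col=5): c = -0.8000 + 0.6900i → escape time 4
(row=4, col=0): c = -2.0000 + 0.4200i → escape time 1
(row=4, col=1): c = -1.7600 + 0.4200i → escape time 3
(row=4, col=2): c = -1.5200 + 0.4200i → escape time 4
(row=4, col=3): c = -1.2800 + 0.4200i → escape time 7
(row=4, col=4): c = -1.0400 + 0.4200i → escape time 6
(row=4, col=5): c = -0.8000 + 0.4200i → escape time 7
(row=5, col=0): c = -2.0000 + 0.1500i → escape time 1
(row=5, col=1): c = -1.7600 + 0.1500i → escape time 4
(row=5, col=2): c = -1.5200 + 0.1500i → escape time 6
(row=5, col=3): c = -1.2800 + 0.1500i → escape time 7
(row=5, col=4): c = -1.0400 + 0.1500i → escape time 7
(row=5, col=5): c = -0.8000 + 0.1500i → escape time 7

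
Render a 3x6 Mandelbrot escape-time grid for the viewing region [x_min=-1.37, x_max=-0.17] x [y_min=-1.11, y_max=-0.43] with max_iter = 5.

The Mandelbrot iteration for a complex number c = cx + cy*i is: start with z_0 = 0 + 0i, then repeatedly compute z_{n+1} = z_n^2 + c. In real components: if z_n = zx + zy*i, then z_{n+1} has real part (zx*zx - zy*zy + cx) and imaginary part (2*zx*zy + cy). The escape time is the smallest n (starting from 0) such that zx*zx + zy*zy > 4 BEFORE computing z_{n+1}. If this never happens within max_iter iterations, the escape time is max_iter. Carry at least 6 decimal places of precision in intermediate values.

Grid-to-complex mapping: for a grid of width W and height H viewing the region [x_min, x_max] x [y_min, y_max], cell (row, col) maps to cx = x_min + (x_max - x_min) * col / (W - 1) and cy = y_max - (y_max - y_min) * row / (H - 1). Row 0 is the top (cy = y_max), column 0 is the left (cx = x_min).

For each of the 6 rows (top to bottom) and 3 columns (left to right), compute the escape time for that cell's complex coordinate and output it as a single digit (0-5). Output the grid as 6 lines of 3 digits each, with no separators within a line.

(row=0, col=0): c = -1.3700 + -0.4300i → escape time 4
(row=0, col=1): c = -0.7700 + -0.4300i → escape time 5
(row=0, col=2): c = -0.1700 + -0.4300i → escape time 5
(row=1, col=0): c = -1.3700 + -0.5660i → escape time 3
(row=1, col=1): c = -0.7700 + -0.5660i → escape time 5
(row=1, col=2): c = -0.1700 + -0.5660i → escape time 5
(row=2, col=0): c = -1.3700 + -0.7020i → escape time 3
(row=2, col=1): c = -0.7700 + -0.7020i → escape time 4
(row=2, col=2): c = -0.1700 + -0.7020i → escape time 5
(row=3, col=0): c = -1.3700 + -0.8380i → escape time 3
(row=3, col=1): c = -0.7700 + -0.8380i → escape time 4
(row=3, col=2): c = -0.1700 + -0.8380i → escape time 5
(row=4, col=0): c = -1.3700 + -0.9740i → escape time 3
(row=4, col=1): c = -0.7700 + -0.9740i → escape time 3
(row=4, col=2): c = -0.1700 + -0.9740i → escape time 5
(row=5, col=0): c = -1.3700 + -1.1100i → escape time 2
(row=5, col=1): c = -0.7700 + -1.1100i → escape time 3
(row=5, col=2): c = -0.1700 + -1.1100i → escape time 5

Answer: 455
355
345
345
335
235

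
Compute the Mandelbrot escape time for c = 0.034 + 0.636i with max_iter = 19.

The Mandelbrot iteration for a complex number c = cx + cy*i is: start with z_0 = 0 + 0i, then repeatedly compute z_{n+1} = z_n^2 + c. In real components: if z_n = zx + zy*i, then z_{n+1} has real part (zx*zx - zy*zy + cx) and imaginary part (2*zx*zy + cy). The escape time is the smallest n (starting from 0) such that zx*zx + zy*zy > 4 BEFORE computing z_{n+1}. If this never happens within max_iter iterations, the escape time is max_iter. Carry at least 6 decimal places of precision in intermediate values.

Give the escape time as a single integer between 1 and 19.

Answer: 19

Derivation:
z_0 = 0 + 0i, c = 0.0340 + 0.6360i
Iter 1: z = 0.0340 + 0.6360i, |z|^2 = 0.4057
Iter 2: z = -0.3693 + 0.6792i, |z|^2 = 0.5978
Iter 3: z = -0.2910 + 0.1343i, |z|^2 = 0.1027
Iter 4: z = 0.1006 + 0.5579i, |z|^2 = 0.3214
Iter 5: z = -0.2671 + 0.7483i, |z|^2 = 0.6313
Iter 6: z = -0.4546 + 0.2363i, |z|^2 = 0.2625
Iter 7: z = 0.1848 + 0.4212i, |z|^2 = 0.2116
Iter 8: z = -0.1092 + 0.7917i, |z|^2 = 0.6387
Iter 9: z = -0.5808 + 0.4630i, |z|^2 = 0.5518
Iter 10: z = 0.1570 + 0.0981i, |z|^2 = 0.0343
Iter 11: z = 0.0490 + 0.6668i, |z|^2 = 0.4470
Iter 12: z = -0.4082 + 0.7014i, |z|^2 = 0.6586
Iter 13: z = -0.2913 + 0.0634i, |z|^2 = 0.0889
Iter 14: z = 0.1148 + 0.5991i, |z|^2 = 0.3721
Iter 15: z = -0.3117 + 0.7736i, |z|^2 = 0.6956
Iter 16: z = -0.4673 + 0.1537i, |z|^2 = 0.2420
Iter 17: z = 0.2287 + 0.4923i, |z|^2 = 0.2947
Iter 18: z = -0.1561 + 0.8612i, |z|^2 = 0.7660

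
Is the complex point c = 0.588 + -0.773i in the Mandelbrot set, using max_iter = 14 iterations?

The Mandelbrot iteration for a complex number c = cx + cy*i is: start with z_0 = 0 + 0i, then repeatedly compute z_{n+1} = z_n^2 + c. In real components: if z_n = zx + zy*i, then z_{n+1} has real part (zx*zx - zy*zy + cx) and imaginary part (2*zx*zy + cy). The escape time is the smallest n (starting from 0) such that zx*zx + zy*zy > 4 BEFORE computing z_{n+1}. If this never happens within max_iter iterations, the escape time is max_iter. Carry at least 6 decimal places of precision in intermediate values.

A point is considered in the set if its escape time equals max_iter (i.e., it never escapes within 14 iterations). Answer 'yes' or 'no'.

Answer: no

Derivation:
z_0 = 0 + 0i, c = 0.5880 + -0.7730i
Iter 1: z = 0.5880 + -0.7730i, |z|^2 = 0.9433
Iter 2: z = 0.3362 + -1.6820i, |z|^2 = 2.9423
Iter 3: z = -2.1282 + -1.9041i, |z|^2 = 8.1549
Escaped at iteration 3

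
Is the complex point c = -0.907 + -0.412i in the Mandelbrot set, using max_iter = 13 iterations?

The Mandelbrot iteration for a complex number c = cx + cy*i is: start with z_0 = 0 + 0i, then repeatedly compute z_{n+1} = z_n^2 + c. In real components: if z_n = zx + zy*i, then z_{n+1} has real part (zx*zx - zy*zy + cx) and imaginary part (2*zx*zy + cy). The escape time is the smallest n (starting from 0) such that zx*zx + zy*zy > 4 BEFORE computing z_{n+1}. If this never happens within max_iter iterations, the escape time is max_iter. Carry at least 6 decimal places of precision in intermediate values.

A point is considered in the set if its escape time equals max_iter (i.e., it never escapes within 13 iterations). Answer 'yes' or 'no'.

z_0 = 0 + 0i, c = -0.9070 + -0.4120i
Iter 1: z = -0.9070 + -0.4120i, |z|^2 = 0.9924
Iter 2: z = -0.2541 + 0.3354i, |z|^2 = 0.1770
Iter 3: z = -0.9549 + -0.5824i, |z|^2 = 1.2511
Iter 4: z = -0.3344 + 0.7003i, |z|^2 = 0.6023
Iter 5: z = -1.2857 + -0.8804i, |z|^2 = 2.4279
Iter 6: z = -0.0291 + 1.8517i, |z|^2 = 3.4295
Iter 7: z = -4.3348 + -0.5198i, |z|^2 = 19.0609
Escaped at iteration 7

Answer: no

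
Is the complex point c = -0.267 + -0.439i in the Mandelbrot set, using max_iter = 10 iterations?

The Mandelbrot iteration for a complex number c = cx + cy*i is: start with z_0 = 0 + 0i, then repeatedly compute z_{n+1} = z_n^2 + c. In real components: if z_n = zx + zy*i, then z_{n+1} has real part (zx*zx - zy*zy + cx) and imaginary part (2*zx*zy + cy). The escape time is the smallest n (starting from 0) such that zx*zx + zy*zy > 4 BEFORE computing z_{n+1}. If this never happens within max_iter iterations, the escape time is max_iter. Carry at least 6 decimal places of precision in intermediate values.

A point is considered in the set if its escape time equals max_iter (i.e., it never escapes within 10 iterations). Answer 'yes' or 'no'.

z_0 = 0 + 0i, c = -0.2670 + -0.4390i
Iter 1: z = -0.2670 + -0.4390i, |z|^2 = 0.2640
Iter 2: z = -0.3884 + -0.2046i, |z|^2 = 0.1927
Iter 3: z = -0.1580 + -0.2801i, |z|^2 = 0.1034
Iter 4: z = -0.3205 + -0.3505i, |z|^2 = 0.2256
Iter 5: z = -0.2871 + -0.2143i, |z|^2 = 0.1284
Iter 6: z = -0.2305 + -0.3159i, |z|^2 = 0.1529
Iter 7: z = -0.3137 + -0.2934i, |z|^2 = 0.1845
Iter 8: z = -0.2547 + -0.2549i, |z|^2 = 0.1299
Iter 9: z = -0.2671 + -0.3091i, |z|^2 = 0.1669
Did not escape in 10 iterations → in set

Answer: yes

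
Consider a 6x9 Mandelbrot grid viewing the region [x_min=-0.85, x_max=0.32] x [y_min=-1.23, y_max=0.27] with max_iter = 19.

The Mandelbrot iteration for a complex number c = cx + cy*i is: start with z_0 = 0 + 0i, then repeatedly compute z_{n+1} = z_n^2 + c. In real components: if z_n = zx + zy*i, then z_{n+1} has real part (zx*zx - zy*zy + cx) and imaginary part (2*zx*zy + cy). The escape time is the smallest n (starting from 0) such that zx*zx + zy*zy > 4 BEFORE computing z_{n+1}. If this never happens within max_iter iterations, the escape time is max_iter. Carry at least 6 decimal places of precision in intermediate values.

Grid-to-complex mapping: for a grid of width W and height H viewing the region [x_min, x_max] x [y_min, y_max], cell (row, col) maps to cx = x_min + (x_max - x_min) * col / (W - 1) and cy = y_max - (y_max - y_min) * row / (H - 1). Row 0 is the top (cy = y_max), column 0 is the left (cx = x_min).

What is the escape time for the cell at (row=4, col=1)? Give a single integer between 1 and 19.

Answer: 13

Derivation:
z_0 = 0 + 0i, c = -0.6160 + -0.4800i
Iter 1: z = -0.6160 + -0.4800i, |z|^2 = 0.6099
Iter 2: z = -0.4669 + 0.1114i, |z|^2 = 0.2304
Iter 3: z = -0.4104 + -0.5840i, |z|^2 = 0.5095
Iter 4: z = -0.7887 + -0.0007i, |z|^2 = 0.6220
Iter 5: z = 0.0060 + -0.4789i, |z|^2 = 0.2294
Iter 6: z = -0.8453 + -0.4857i, |z|^2 = 0.9505
Iter 7: z = -0.1374 + 0.3412i, |z|^2 = 0.1353
Iter 8: z = -0.7135 + -0.5737i, |z|^2 = 0.8383
Iter 9: z = -0.4361 + 0.3388i, |z|^2 = 0.3049
Iter 10: z = -0.5406 + -0.7754i, |z|^2 = 0.8936
Iter 11: z = -0.9250 + 0.3584i, |z|^2 = 0.9841
Iter 12: z = 0.1112 + -1.1431i, |z|^2 = 1.3190
Iter 13: z = -1.9103 + -0.7343i, |z|^2 = 4.1884
Escaped at iteration 13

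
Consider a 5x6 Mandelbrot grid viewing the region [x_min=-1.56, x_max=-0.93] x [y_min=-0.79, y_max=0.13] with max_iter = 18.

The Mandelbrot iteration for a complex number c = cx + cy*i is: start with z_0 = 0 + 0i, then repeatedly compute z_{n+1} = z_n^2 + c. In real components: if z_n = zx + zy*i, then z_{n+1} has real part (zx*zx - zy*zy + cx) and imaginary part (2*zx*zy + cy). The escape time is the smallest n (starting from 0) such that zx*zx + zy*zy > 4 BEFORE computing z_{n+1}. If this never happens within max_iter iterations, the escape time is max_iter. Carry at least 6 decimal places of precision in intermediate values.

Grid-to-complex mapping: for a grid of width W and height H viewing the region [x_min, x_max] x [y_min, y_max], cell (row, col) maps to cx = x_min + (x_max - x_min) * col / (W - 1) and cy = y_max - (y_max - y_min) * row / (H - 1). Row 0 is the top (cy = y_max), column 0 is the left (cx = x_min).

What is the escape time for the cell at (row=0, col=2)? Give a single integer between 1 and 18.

Answer: 18

Derivation:
z_0 = 0 + 0i, c = -1.2450 + 0.1300i
Iter 1: z = -1.2450 + 0.1300i, |z|^2 = 1.5669
Iter 2: z = 0.2881 + -0.1937i, |z|^2 = 0.1205
Iter 3: z = -1.1995 + 0.0184i, |z|^2 = 1.4391
Iter 4: z = 0.1935 + 0.0859i, |z|^2 = 0.0448
Iter 5: z = -1.2149 + 0.1632i, |z|^2 = 1.5027
Iter 6: z = 0.2045 + -0.2667i, |z|^2 = 0.1129
Iter 7: z = -1.2743 + 0.0210i, |z|^2 = 1.6243
Iter 8: z = 0.3784 + 0.0766i, |z|^2 = 0.1491
Iter 9: z = -1.1077 + 0.1880i, |z|^2 = 1.2623
Iter 10: z = -0.0534 + -0.2864i, |z|^2 = 0.0849
Iter 11: z = -1.3242 + 0.1606i, |z|^2 = 1.7792
Iter 12: z = 0.4826 + -0.2953i, |z|^2 = 0.3201
Iter 13: z = -1.0993 + -0.1550i, |z|^2 = 1.2324
Iter 14: z = -0.0606 + 0.4708i, |z|^2 = 0.2253
Iter 15: z = -1.4630 + 0.0729i, |z|^2 = 2.1457
Iter 16: z = 0.8900 + -0.0833i, |z|^2 = 0.7991
Iter 17: z = -0.4598 + -0.0183i, |z|^2 = 0.2117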